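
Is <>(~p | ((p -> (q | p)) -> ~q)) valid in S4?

Invalid (countermodel exists)

Tableau for the negation ~<>(~p | ((p -> (q | p)) -> ~q)):
1. ~<>(~p | ((p -> (q | p)) -> ~q)), 0
2. ~(~p | ((p -> (q | p)) -> ~q)), 0
3. p, 0
4. ~((p -> (q | p)) -> ~q), 0
5. p -> (q | p), 0
6. q, 0
7. q | p, 0
Accessibility: 0R0
The negation has an open branch (countermodel exists).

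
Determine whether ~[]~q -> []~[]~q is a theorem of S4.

Tableau for the negation ~(~[]~q -> []~[]~q):
1. ~(~[]~q -> []~[]~q), w0
2. ~[]~q, w0
3. ~[]~[]~q, w0
4. q, w1
5. []~q, w2
6. ~q, w2
Accessibility: w0Rw0, w0Rw1, w0Rw2, w1Rw1, w2Rw2
The negation has an open branch (countermodel exists).

No, not valid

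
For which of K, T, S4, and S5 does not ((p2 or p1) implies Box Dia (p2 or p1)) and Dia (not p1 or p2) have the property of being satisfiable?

S5-tableau for the formula:
1. not ((p2 or p1) implies Box Dia (p2 or p1)) and Dia (not p1 or p2), u
2. not ((p2 or p1) implies Box Dia (p2 or p1)), u
3. Dia (not p1 or p2), u
4. p2 or p1, u
5. not Box Dia (p2 or p1), u
6. p1, u
7. not p1 or p2, v
8. p2, v
9. not Dia (p2 or p1), w
10. not (p2 or p1), u
11. not p2, u
12. not p1, u
Accessibility: uRu, uRv, uRw, vRu, vRv, vRw, wRu, wRv, wRw
Branch closes: p1 and not p1 both at u.
Every branch closes (one shown): unsatisfiable in S5.
S4-tableau for the formula:
1. not ((p2 or p1) implies Box Dia (p2 or p1)) and Dia (not p1 or p2), u
2. not ((p2 or p1) implies Box Dia (p2 or p1)), u
3. Dia (not p1 or p2), u
4. p2 or p1, u
5. not Box Dia (p2 or p1), u
6. p1, u
7. not p1 or p2, v
8. p2, v
9. not Dia (p2 or p1), w
10. not (p2 or p1), w
11. not p2, w
12. not p1, w
Accessibility: uRu, uRv, uRw, vRv, wRw
Complete open branch: satisfiable in S4, hence also in K, T (this S4-model is also a K-model and a T-model).

K, T, S4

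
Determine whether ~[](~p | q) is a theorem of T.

Not valid

Tableau for the negation [](~p | q):
1. [](~p | q), 0
2. ~p | q, 0
3. q, 0
Accessibility: 0R0
The negation has an open branch (countermodel exists).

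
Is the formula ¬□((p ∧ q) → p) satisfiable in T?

1. ¬□((p ∧ q) → p), w0
2. ¬((p ∧ q) → p), w1   [¬□-rule on 1: fresh world w1, w0Rw1]
3. p ∧ q, w1   [¬→-rule on 2]
4. ¬p, w1   [¬→-rule on 2]
5. p, w1   [∧-rule on 3]
6. q, w1   [∧-rule on 3]
Accessibility: w0Rw0, w0Rw1, w1Rw1
Branch closes: p and ¬p both at w1.
(One branch shown.) All branches close.

Unsatisfiable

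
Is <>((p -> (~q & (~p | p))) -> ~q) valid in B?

Not valid

Tableau for the negation ~<>((p -> (~q & (~p | p))) -> ~q):
1. ~<>((p -> (~q & (~p | p))) -> ~q), 0
2. ~((p -> (~q & (~p | p))) -> ~q), 0
3. p -> (~q & (~p | p)), 0
4. q, 0
5. ~p, 0
Accessibility: 0R0
The negation has an open branch (countermodel exists).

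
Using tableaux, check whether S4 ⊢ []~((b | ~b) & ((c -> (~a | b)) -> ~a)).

Not valid

Tableau for the negation ~[]~((b | ~b) & ((c -> (~a | b)) -> ~a)):
1. ~[]~((b | ~b) & ((c -> (~a | b)) -> ~a)), w0
2. (b | ~b) & ((c -> (~a | b)) -> ~a), w1   [~[]-rule on 1: fresh world w1, w0Rw1]
3. b | ~b, w1   [&-rule on 2]
4. (c -> (~a | b)) -> ~a, w1   [&-rule on 2]
5. ~b, w1   [|-rule on 3 (branches; this branch)]
6. ~a, w1   [->-rule on 4 (branches; this branch)]
Accessibility: w0Rw0, w0Rw1, w1Rw1
The negation has an open branch (countermodel exists).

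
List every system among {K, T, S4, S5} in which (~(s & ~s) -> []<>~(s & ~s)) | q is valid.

T, S4, S5

K-tableau for the negation ~((~(s & ~s) -> []<>~(s & ~s)) | q):
1. ~((~(s & ~s) -> []<>~(s & ~s)) | q), u
2. ~(~(s & ~s) -> []<>~(s & ~s)), u
3. ~q, u
4. ~(s & ~s), u
5. ~[]<>~(s & ~s), u
6. s, u
7. ~<>~(s & ~s), v
Accessibility: uRv
Complete open branch: countermodel on a K-frame, so not valid in K.
T-tableau for the negation ~((~(s & ~s) -> []<>~(s & ~s)) | q):
1. ~((~(s & ~s) -> []<>~(s & ~s)) | q), u
2. ~(~(s & ~s) -> []<>~(s & ~s)), u
3. ~q, u
4. ~(s & ~s), u
5. ~[]<>~(s & ~s), u
6. s, u
7. ~<>~(s & ~s), v
8. s & ~s, v
9. s, v
10. ~s, v
Accessibility: uRu, uRv, vRv
Branch closes: s and ~s both at v.
Every branch closes (one shown): valid in T, hence also in S4, S5 (every theorem of T is a theorem of S4 and S5).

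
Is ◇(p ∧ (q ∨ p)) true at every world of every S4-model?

Not valid

Tableau for the negation ¬◇(p ∧ (q ∨ p)):
1. ¬◇(p ∧ (q ∨ p)), w0
2. ¬(p ∧ (q ∨ p)), w0   [¬◇-rule on 1 via w0Rw0]
3. ¬(q ∨ p), w0   [¬∧-rule on 2 (branches; this branch)]
4. ¬q, w0   [¬∨-rule on 3]
5. ¬p, w0   [¬∨-rule on 3]
Accessibility: w0Rw0
The negation has an open branch (countermodel exists).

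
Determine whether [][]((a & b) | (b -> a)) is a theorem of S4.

Invalid (countermodel exists)

Tableau for the negation ~[][]((a & b) | (b -> a)):
1. ~[][]((a & b) | (b -> a)), w0
2. ~[]((a & b) | (b -> a)), w1
3. ~((a & b) | (b -> a)), w2
4. ~(a & b), w2
5. ~(b -> a), w2
6. b, w2
7. ~a, w2
Accessibility: w0Rw0, w0Rw1, w0Rw2, w1Rw1, w1Rw2, w2Rw2
The negation has an open branch (countermodel exists).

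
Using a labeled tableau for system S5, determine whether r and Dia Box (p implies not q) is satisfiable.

1. r and Dia Box (p implies not q), w0
2. r, w0   [and-rule on 1]
3. Dia Box (p implies not q), w0   [and-rule on 1]
4. Box (p implies not q), w1   [Dia-rule on 3: fresh world w1, w0Rw1]
5. p implies not q, w0   [Box-rule on 4 via w1Rw0]
6. p implies not q, w1   [Box-rule on 4 via w1Rw1]
7. not q, w0   [implies-rule on 5 (branches; this branch)]
8. not q, w1   [implies-rule on 6 (branches; this branch)]
Accessibility: w0Rw0, w0Rw1, w1Rw0, w1Rw1

Yes, satisfiable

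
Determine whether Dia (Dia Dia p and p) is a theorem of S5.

Tableau for the negation not Dia (Dia Dia p and p):
1. not Dia (Dia Dia p and p), 0
2. not (Dia Dia p and p), 0   [neg-Dia-rule on 1 via 0R0]
3. not p, 0   [neg-and-rule on 2 (branches; this branch)]
Accessibility: 0R0
The negation has an open branch (countermodel exists).

Invalid (countermodel exists)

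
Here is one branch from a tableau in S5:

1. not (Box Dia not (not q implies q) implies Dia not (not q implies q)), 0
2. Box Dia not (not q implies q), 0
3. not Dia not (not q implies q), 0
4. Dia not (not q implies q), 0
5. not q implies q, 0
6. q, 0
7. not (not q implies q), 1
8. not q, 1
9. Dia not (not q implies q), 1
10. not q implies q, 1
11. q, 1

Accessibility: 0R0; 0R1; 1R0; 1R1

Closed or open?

Yes, closed

Both q and not q appear at 1.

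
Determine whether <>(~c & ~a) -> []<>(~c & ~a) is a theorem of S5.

Valid

Tableau for the negation ~(<>(~c & ~a) -> []<>(~c & ~a)):
1. ~(<>(~c & ~a) -> []<>(~c & ~a)), u
2. <>(~c & ~a), u
3. ~[]<>(~c & ~a), u
4. ~c & ~a, v
5. ~c, v
6. ~a, v
7. ~<>(~c & ~a), w
8. ~(~c & ~a), u
9. ~(~c & ~a), v
10. ~(~c & ~a), w
11. a, u
12. a, v
Accessibility: uRu, uRv, uRw, vRu, vRv, vRw, wRu, wRv, wRw
Branch closes: a and ~a both at v.
All branches of the negation close; one closing branch shown above.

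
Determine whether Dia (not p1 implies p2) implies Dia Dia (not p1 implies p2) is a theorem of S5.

Yes, valid

Tableau for the negation not (Dia (not p1 implies p2) implies Dia Dia (not p1 implies p2)):
1. not (Dia (not p1 implies p2) implies Dia Dia (not p1 implies p2)), w0
2. Dia (not p1 implies p2), w0
3. not Dia Dia (not p1 implies p2), w0
4. not Dia (not p1 implies p2), w0
5. not (not p1 implies p2), w0
6. not p1, w0
7. not p2, w0
8. not p1 implies p2, w1
9. not Dia (not p1 implies p2), w1
10. not (not p1 implies p2), w1
11. not p1, w1
12. not p2, w1
13. p2, w1
Accessibility: w0Rw0, w0Rw1, w1Rw0, w1Rw1
Branch closes: p2 and not p2 both at w1.
Every branch of the negation's tableau closes; the branch above is one of them.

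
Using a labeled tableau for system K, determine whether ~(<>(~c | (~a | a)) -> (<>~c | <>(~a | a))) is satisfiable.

No, unsatisfiable

1. ~(<>(~c | (~a | a)) -> (<>~c | <>(~a | a))), w0
2. <>(~c | (~a | a)), w0
3. ~(<>~c | <>(~a | a)), w0
4. ~<>~c, w0
5. ~<>(~a | a), w0
6. ~c | (~a | a), w1
7. c, w1
8. ~(~a | a), w1
9. a, w1
10. ~a, w1
Accessibility: w0Rw1
Branch closes: a and ~a both at w1.
(One branch shown.) All branches close.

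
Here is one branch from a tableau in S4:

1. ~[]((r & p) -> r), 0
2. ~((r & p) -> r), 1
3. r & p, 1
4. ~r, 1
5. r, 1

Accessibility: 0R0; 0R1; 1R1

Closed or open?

Both r and ~r appear at 1.

Closed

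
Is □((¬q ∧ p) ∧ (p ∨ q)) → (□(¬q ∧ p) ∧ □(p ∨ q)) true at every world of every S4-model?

Tableau for the negation ¬(□((¬q ∧ p) ∧ (p ∨ q)) → (□(¬q ∧ p) ∧ □(p ∨ q))):
1. ¬(□((¬q ∧ p) ∧ (p ∨ q)) → (□(¬q ∧ p) ∧ □(p ∨ q))), 0
2. □((¬q ∧ p) ∧ (p ∨ q)), 0
3. ¬(□(¬q ∧ p) ∧ □(p ∨ q)), 0
4. (¬q ∧ p) ∧ (p ∨ q), 0
5. ¬q ∧ p, 0
6. p ∨ q, 0
7. ¬q, 0
8. p, 0
9. ¬□(p ∨ q), 0
10. ¬(p ∨ q), 1
11. ¬p, 1
12. ¬q, 1
13. (¬q ∧ p) ∧ (p ∨ q), 1
14. ¬q ∧ p, 1
15. p ∨ q, 1
16. p, 1
Accessibility: 0R0, 0R1, 1R1
Branch closes: p and ¬p both at 1.
All branches of the negation close; one closing branch shown above.

Valid in S4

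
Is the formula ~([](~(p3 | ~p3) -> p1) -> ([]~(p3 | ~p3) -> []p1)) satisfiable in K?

Unsatisfiable

1. ~([](~(p3 | ~p3) -> p1) -> ([]~(p3 | ~p3) -> []p1)), 0
2. [](~(p3 | ~p3) -> p1), 0
3. ~([]~(p3 | ~p3) -> []p1), 0
4. []~(p3 | ~p3), 0
5. ~[]p1, 0
6. ~p1, 1
7. ~(p3 | ~p3) -> p1, 1
8. ~(p3 | ~p3), 1
9. ~p3, 1
10. p3, 1
Accessibility: 0R1
Branch closes: p3 and ~p3 both at 1.
(One branch shown.) All branches close.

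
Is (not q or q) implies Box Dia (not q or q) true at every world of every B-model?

Valid in B

Tableau for the negation not ((not q or q) implies Box Dia (not q or q)):
1. not ((not q or q) implies Box Dia (not q or q)), 0
2. not q or q, 0   [neg-implies-rule on 1]
3. not Box Dia (not q or q), 0   [neg-implies-rule on 1]
4. q, 0   [or-rule on 2 (branches; this branch)]
5. not Dia (not q or q), 1   [neg-Box-rule on 3: fresh world 1, 0R1]
6. not (not q or q), 0   [neg-Dia-rule on 5 via 1R0]
7. not q, 0   [neg-or-rule on 6]
Accessibility: 0R0, 0R1, 1R0, 1R1
Branch closes: q and not q both at 0.
All branches of the negation close; one closing branch shown above.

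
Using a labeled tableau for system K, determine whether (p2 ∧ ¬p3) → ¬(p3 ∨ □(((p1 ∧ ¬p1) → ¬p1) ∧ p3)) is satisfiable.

Satisfiable

1. (p2 ∧ ¬p3) → ¬(p3 ∨ □(((p1 ∧ ¬p1) → ¬p1) ∧ p3)), w0
2. ¬(p3 ∨ □(((p1 ∧ ¬p1) → ¬p1) ∧ p3)), w0
3. ¬p3, w0
4. ¬□(((p1 ∧ ¬p1) → ¬p1) ∧ p3), w0
5. ¬(((p1 ∧ ¬p1) → ¬p1) ∧ p3), w1
6. ¬p3, w1
Accessibility: w0Rw1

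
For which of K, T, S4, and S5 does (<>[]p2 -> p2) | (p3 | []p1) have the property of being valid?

S5

S4-tableau for the negation ~((<>[]p2 -> p2) | (p3 | []p1)):
1. ~((<>[]p2 -> p2) | (p3 | []p1)), u
2. ~(<>[]p2 -> p2), u
3. ~(p3 | []p1), u
4. <>[]p2, u
5. ~p2, u
6. ~p3, u
7. ~[]p1, u
8. []p2, v
9. p2, v
10. ~p1, w
Accessibility: uRu, uRv, uRw, vRv, wRw
Complete open branch: countermodel on an S4-frame, so not valid in S4, nor in K, T (the same frame is also a K-frame and a T-frame).
S5-tableau for the negation ~((<>[]p2 -> p2) | (p3 | []p1)):
1. ~((<>[]p2 -> p2) | (p3 | []p1)), u
2. ~(<>[]p2 -> p2), u
3. ~(p3 | []p1), u
4. <>[]p2, u
5. ~p2, u
6. ~p3, u
7. ~[]p1, u
8. []p2, v
9. p2, u
Accessibility: uRu, uRv, vRu, vRv
Branch closes: p2 and ~p2 both at u.
Every branch closes (one shown): valid in S5.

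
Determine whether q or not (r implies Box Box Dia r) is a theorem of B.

Tableau for the negation not (q or not (r implies Box Box Dia r)):
1. not (q or not (r implies Box Box Dia r)), w0
2. not q, w0
3. r implies Box Box Dia r, w0
4. Box Box Dia r, w0
5. Box Dia r, w0
6. Dia r, w0
7. r, w1
8. Box Dia r, w1
9. Dia r, w1
10. r, w2
11. Dia r, w2
12. r, w3
Accessibility: w0Rw0, w0Rw1, w1Rw0, w1Rw1, w1Rw2, w2Rw1, w2Rw2, w2Rw3, w3Rw2, w3Rw3
The negation has an open branch (countermodel exists).

Invalid (countermodel exists)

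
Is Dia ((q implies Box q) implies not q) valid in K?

Tableau for the negation not Dia ((q implies Box q) implies not q):
1. not Dia ((q implies Box q) implies not q), w0
The negation has an open branch (countermodel exists).

No, not valid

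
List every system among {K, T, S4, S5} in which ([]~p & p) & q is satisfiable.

T-tableau for the formula:
1. ([]~p & p) & q, u
2. []~p & p, u
3. q, u
4. []~p, u
5. p, u
6. ~p, u
Accessibility: uRu
Branch closes: p and ~p both at u.
Every branch closes (one shown): unsatisfiable in T, hence also in S4, S5 (every S4/S5-frame is a T-frame).
K-tableau for the formula:
1. ([]~p & p) & q, u
2. []~p & p, u
3. q, u
4. []~p, u
5. p, u
Complete open branch: satisfiable in K.

K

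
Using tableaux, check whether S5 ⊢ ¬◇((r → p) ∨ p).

Tableau for the negation ◇((r → p) ∨ p):
1. ◇((r → p) ∨ p), u
2. (r → p) ∨ p, v
3. p, v
Accessibility: uRu, uRv, vRu, vRv
The negation has an open branch (countermodel exists).

No, not valid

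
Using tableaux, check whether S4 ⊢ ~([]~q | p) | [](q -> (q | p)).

Valid in S4

Tableau for the negation ~(~([]~q | p) | [](q -> (q | p))):
1. ~(~([]~q | p) | [](q -> (q | p))), u
2. []~q | p, u   [~|-rule on 1]
3. ~[](q -> (q | p)), u   [~|-rule on 1]
4. []~q, u   [|-rule on 2 (branches; this branch)]
5. ~q, u   [[]-rule on 4 via uRu]
6. ~(q -> (q | p)), v   [~[]-rule on 3: fresh world v, uRv]
7. q, v   [~->-rule on 6]
8. ~(q | p), v   [~->-rule on 6]
9. ~q, v   [~|-rule on 8]
10. ~p, v   [~|-rule on 8]
Accessibility: uRu, uRv, vRv
Branch closes: q and ~q both at v.
Every branch of the negation's tableau closes; the branch above is one of them.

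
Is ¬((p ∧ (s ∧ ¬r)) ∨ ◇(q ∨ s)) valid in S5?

No, not valid

Tableau for the negation (p ∧ (s ∧ ¬r)) ∨ ◇(q ∨ s):
1. (p ∧ (s ∧ ¬r)) ∨ ◇(q ∨ s), w0
2. ◇(q ∨ s), w0
3. q ∨ s, w1
4. s, w1
Accessibility: w0Rw0, w0Rw1, w1Rw0, w1Rw1
The negation has an open branch (countermodel exists).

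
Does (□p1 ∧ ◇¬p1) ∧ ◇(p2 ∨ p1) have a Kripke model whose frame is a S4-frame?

Unsatisfiable (every branch closes)

1. (□p1 ∧ ◇¬p1) ∧ ◇(p2 ∨ p1), u
2. □p1 ∧ ◇¬p1, u   [∧-rule on 1]
3. ◇(p2 ∨ p1), u   [∧-rule on 1]
4. □p1, u   [∧-rule on 2]
5. ◇¬p1, u   [∧-rule on 2]
6. p1, u   [□-rule on 4 via uRu]
7. p2 ∨ p1, v   [◇-rule on 3: fresh world v, uRv]
8. p1, v   [□-rule on 4 via uRv]
9. ¬p1, w   [◇-rule on 5: fresh world w, uRw]
10. p1, w   [□-rule on 4 via uRw]
Accessibility: uRu, uRv, uRw, vRv, wRw
Branch closes: p1 and ¬p1 both at w.
Every branch closes; the branch above is one of them.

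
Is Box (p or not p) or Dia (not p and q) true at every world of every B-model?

Tableau for the negation not (Box (p or not p) or Dia (not p and q)):
1. not (Box (p or not p) or Dia (not p and q)), 0
2. not Box (p or not p), 0
3. not Dia (not p and q), 0
4. not (not p and q), 0
5. not q, 0
6. not (p or not p), 1
7. not p, 1
8. p, 1
Accessibility: 0R0, 0R1, 1R0, 1R1
Branch closes: p and not p both at 1.
All branches of the negation close; one closing branch shown above.

Yes, valid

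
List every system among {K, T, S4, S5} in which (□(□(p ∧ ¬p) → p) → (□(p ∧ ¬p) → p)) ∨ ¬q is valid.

T, S4, S5

T-tableau for the negation ¬((□(□(p ∧ ¬p) → p) → (□(p ∧ ¬p) → p)) ∨ ¬q):
1. ¬((□(□(p ∧ ¬p) → p) → (□(p ∧ ¬p) → p)) ∨ ¬q), w0
2. ¬(□(□(p ∧ ¬p) → p) → (□(p ∧ ¬p) → p)), w0
3. q, w0
4. □(□(p ∧ ¬p) → p), w0
5. ¬(□(p ∧ ¬p) → p), w0
6. □(p ∧ ¬p), w0
7. ¬p, w0
8. □(p ∧ ¬p) → p, w0
9. p ∧ ¬p, w0
10. p, w0
Accessibility: w0Rw0
Branch closes: p and ¬p both at w0.
Every branch closes (one shown): valid in T, hence also in S4, S5 (every theorem of T is a theorem of S4 and S5).
K-tableau for the negation ¬((□(□(p ∧ ¬p) → p) → (□(p ∧ ¬p) → p)) ∨ ¬q):
1. ¬((□(□(p ∧ ¬p) → p) → (□(p ∧ ¬p) → p)) ∨ ¬q), w0
2. ¬(□(□(p ∧ ¬p) → p) → (□(p ∧ ¬p) → p)), w0
3. q, w0
4. □(□(p ∧ ¬p) → p), w0
5. ¬(□(p ∧ ¬p) → p), w0
6. □(p ∧ ¬p), w0
7. ¬p, w0
Complete open branch: countermodel on a K-frame, so not valid in K.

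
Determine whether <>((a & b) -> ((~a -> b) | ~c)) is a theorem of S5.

Tableau for the negation ~<>((a & b) -> ((~a -> b) | ~c)):
1. ~<>((a & b) -> ((~a -> b) | ~c)), u
2. ~((a & b) -> ((~a -> b) | ~c)), u
3. a & b, u
4. ~((~a -> b) | ~c), u
5. a, u
6. b, u
7. ~(~a -> b), u
8. c, u
9. ~a, u
10. ~b, u
Accessibility: uRu
Branch closes: a and ~a both at u.
All branches of the negation close; one closing branch shown above.

Valid in S5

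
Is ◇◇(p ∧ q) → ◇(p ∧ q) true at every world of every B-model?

No, not valid

Tableau for the negation ¬(◇◇(p ∧ q) → ◇(p ∧ q)):
1. ¬(◇◇(p ∧ q) → ◇(p ∧ q)), w0
2. ◇◇(p ∧ q), w0
3. ¬◇(p ∧ q), w0
4. ¬(p ∧ q), w0
5. ¬q, w0
6. ◇(p ∧ q), w1
7. ¬(p ∧ q), w1
8. ¬q, w1
9. p ∧ q, w2
10. p, w2
11. q, w2
Accessibility: w0Rw0, w0Rw1, w1Rw0, w1Rw1, w1Rw2, w2Rw1, w2Rw2
The negation has an open branch (countermodel exists).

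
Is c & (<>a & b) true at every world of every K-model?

Tableau for the negation ~(c & (<>a & b)):
1. ~(c & (<>a & b)), 0
2. ~(<>a & b), 0   [~&-rule on 1 (branches; this branch)]
3. ~b, 0   [~&-rule on 2 (branches; this branch)]
The negation has an open branch (countermodel exists).

Not valid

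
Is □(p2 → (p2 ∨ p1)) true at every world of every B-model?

Tableau for the negation ¬□(p2 → (p2 ∨ p1)):
1. ¬□(p2 → (p2 ∨ p1)), u
2. ¬(p2 → (p2 ∨ p1)), v
3. p2, v
4. ¬(p2 ∨ p1), v
5. ¬p2, v
6. ¬p1, v
Accessibility: uRu, uRv, vRu, vRv
Branch closes: p2 and ¬p2 both at v.
All branches of the negation close; one closing branch shown above.

Valid in B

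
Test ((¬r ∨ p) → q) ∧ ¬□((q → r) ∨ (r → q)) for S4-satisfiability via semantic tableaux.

1. ((¬r ∨ p) → q) ∧ ¬□((q → r) ∨ (r → q)), w0
2. (¬r ∨ p) → q, w0
3. ¬□((q → r) ∨ (r → q)), w0
4. ¬(¬r ∨ p), w0
5. r, w0
6. ¬p, w0
7. ¬((q → r) ∨ (r → q)), w1
8. ¬(q → r), w1
9. ¬(r → q), w1
10. q, w1
11. ¬r, w1
12. r, w1
13. ¬q, w1
Accessibility: w0Rw0, w0Rw1, w1Rw1
Branch closes: r and ¬r both at w1.
(One branch shown.) All branches close.

Unsatisfiable (every branch closes)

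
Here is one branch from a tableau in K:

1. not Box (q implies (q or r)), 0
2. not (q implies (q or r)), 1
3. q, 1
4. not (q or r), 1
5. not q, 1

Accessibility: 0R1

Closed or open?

Both q and not q appear at 1.

Closed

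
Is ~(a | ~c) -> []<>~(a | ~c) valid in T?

No, not valid

Tableau for the negation ~(~(a | ~c) -> []<>~(a | ~c)):
1. ~(~(a | ~c) -> []<>~(a | ~c)), 0
2. ~(a | ~c), 0
3. ~[]<>~(a | ~c), 0
4. ~a, 0
5. c, 0
6. ~<>~(a | ~c), 1
7. a | ~c, 1
8. ~c, 1
Accessibility: 0R0, 0R1, 1R1
The negation has an open branch (countermodel exists).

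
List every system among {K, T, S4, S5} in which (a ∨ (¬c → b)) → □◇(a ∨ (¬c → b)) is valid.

S4-tableau for the negation ¬((a ∨ (¬c → b)) → □◇(a ∨ (¬c → b))):
1. ¬((a ∨ (¬c → b)) → □◇(a ∨ (¬c → b))), w0
2. a ∨ (¬c → b), w0
3. ¬□◇(a ∨ (¬c → b)), w0
4. ¬c → b, w0
5. b, w0
6. ¬◇(a ∨ (¬c → b)), w1
7. ¬(a ∨ (¬c → b)), w1
8. ¬a, w1
9. ¬(¬c → b), w1
10. ¬c, w1
11. ¬b, w1
Accessibility: w0Rw0, w0Rw1, w1Rw1
Complete open branch: countermodel on an S4-frame, so not valid in S4, nor in K, T (the same frame is also a K-frame and a T-frame).
S5-tableau for the negation ¬((a ∨ (¬c → b)) → □◇(a ∨ (¬c → b))):
1. ¬((a ∨ (¬c → b)) → □◇(a ∨ (¬c → b))), w0
2. a ∨ (¬c → b), w0
3. ¬□◇(a ∨ (¬c → b)), w0
4. ¬c → b, w0
5. b, w0
6. ¬◇(a ∨ (¬c → b)), w1
7. ¬(a ∨ (¬c → b)), w0
8. ¬a, w0
9. ¬(¬c → b), w0
10. ¬c, w0
11. ¬b, w0
Accessibility: w0Rw0, w0Rw1, w1Rw0, w1Rw1
Branch closes: b and ¬b both at w0.
Every branch closes (one shown): valid in S5.

S5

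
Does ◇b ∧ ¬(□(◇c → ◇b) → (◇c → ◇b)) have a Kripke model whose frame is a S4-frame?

Unsatisfiable (every branch closes)

1. ◇b ∧ ¬(□(◇c → ◇b) → (◇c → ◇b)), w0
2. ◇b, w0
3. ¬(□(◇c → ◇b) → (◇c → ◇b)), w0
4. □(◇c → ◇b), w0
5. ¬(◇c → ◇b), w0
6. ◇c, w0
7. ¬◇b, w0
8. ◇c → ◇b, w0
9. ¬b, w0
10. ¬◇c, w0
11. ¬c, w0
12. b, w1
13. ◇c → ◇b, w1
14. ¬b, w1
Accessibility: w0Rw0, w0Rw1, w1Rw1
Branch closes: b and ¬b both at w1.
(One branch shown.) All branches close.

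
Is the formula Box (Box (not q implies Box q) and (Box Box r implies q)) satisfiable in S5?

1. Box (Box (not q implies Box q) and (Box Box r implies q)), u
2. Box (not q implies Box q) and (Box Box r implies q), u
3. Box (not q implies Box q), u
4. Box Box r implies q, u
5. not q implies Box q, u
6. q, u
7. Box q, u
Accessibility: uRu

Satisfiable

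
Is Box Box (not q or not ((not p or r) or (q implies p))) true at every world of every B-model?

No, not valid

Tableau for the negation not Box Box (not q or not ((not p or r) or (q implies p))):
1. not Box Box (not q or not ((not p or r) or (q implies p))), u
2. not Box (not q or not ((not p or r) or (q implies p))), v   [neg-Box-rule on 1: fresh world v, uRv]
3. not (not q or not ((not p or r) or (q implies p))), w   [neg-Box-rule on 2: fresh world w, vRw]
4. q, w   [neg-or-rule on 3]
5. (not p or r) or (q implies p), w   [neg-or-rule on 3]
6. q implies p, w   [or-rule on 5 (branches; this branch)]
7. p, w   [implies-rule on 6 (branches; this branch)]
Accessibility: uRu, uRv, vRu, vRv, vRw, wRv, wRw
The negation has an open branch (countermodel exists).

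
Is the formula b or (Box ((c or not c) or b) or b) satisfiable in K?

1. b or (Box ((c or not c) or b) or b), w0
2. Box ((c or not c) or b) or b, w0
3. b, w0

Satisfiable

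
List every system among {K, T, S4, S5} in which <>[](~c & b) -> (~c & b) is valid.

S5

S5-tableau for the negation ~(<>[](~c & b) -> (~c & b)):
1. ~(<>[](~c & b) -> (~c & b)), u
2. <>[](~c & b), u
3. ~(~c & b), u
4. ~b, u
5. [](~c & b), v
6. ~c & b, u
7. ~c, u
8. b, u
Accessibility: uRu, uRv, vRu, vRv
Branch closes: b and ~b both at u.
Every branch closes (one shown): valid in S5.
S4-tableau for the negation ~(<>[](~c & b) -> (~c & b)):
1. ~(<>[](~c & b) -> (~c & b)), u
2. <>[](~c & b), u
3. ~(~c & b), u
4. ~b, u
5. [](~c & b), v
6. ~c & b, v
7. ~c, v
8. b, v
Accessibility: uRu, uRv, vRv
Complete open branch: countermodel on an S4-frame, so not valid in S4, nor in K, T (the same frame is also a K-frame and a T-frame).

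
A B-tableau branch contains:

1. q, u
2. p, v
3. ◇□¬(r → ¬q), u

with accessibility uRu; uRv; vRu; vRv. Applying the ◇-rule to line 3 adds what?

a fresh world w with uRw, and □¬(r → ¬q) at w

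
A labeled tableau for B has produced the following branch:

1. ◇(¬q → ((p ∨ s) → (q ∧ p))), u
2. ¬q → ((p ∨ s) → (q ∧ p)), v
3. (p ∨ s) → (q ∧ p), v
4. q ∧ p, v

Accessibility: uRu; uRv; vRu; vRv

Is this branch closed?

No, open

There is no literal clash: for every atom and world, at most one sign appears.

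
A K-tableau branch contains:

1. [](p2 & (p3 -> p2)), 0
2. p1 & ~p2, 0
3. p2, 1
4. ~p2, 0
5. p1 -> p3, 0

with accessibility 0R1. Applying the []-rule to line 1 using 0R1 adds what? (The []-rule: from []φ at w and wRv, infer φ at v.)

p2 & (p3 -> p2), 1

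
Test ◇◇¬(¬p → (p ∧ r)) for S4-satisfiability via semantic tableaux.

Yes, satisfiable

1. ◇◇¬(¬p → (p ∧ r)), w0
2. ◇¬(¬p → (p ∧ r)), w1   [◇-rule on 1: fresh world w1, w0Rw1]
3. ¬(¬p → (p ∧ r)), w2   [◇-rule on 2: fresh world w2, w1Rw2]
4. ¬p, w2   [¬→-rule on 3]
5. ¬(p ∧ r), w2   [¬→-rule on 3]
6. ¬r, w2   [¬∧-rule on 5 (branches; this branch)]
Accessibility: w0Rw0, w0Rw1, w0Rw2, w1Rw1, w1Rw2, w2Rw2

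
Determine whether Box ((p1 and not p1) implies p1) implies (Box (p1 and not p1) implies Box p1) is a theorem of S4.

Valid in S4

Tableau for the negation not (Box ((p1 and not p1) implies p1) implies (Box (p1 and not p1) implies Box p1)):
1. not (Box ((p1 and not p1) implies p1) implies (Box (p1 and not p1) implies Box p1)), u
2. Box ((p1 and not p1) implies p1), u   [neg-implies-rule on 1]
3. not (Box (p1 and not p1) implies Box p1), u   [neg-implies-rule on 1]
4. Box (p1 and not p1), u   [neg-implies-rule on 3]
5. not Box p1, u   [neg-implies-rule on 3]
6. (p1 and not p1) implies p1, u   [Box-rule on 2 via uRu]
7. p1 and not p1, u   [Box-rule on 4 via uRu]
8. p1, u   [and-rule on 7]
9. not p1, u   [and-rule on 7]
Accessibility: uRu
Branch closes: p1 and not p1 both at u.
Every branch of the negation's tableau closes; the branch above is one of them.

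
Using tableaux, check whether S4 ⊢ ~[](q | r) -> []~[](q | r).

No, not valid

Tableau for the negation ~(~[](q | r) -> []~[](q | r)):
1. ~(~[](q | r) -> []~[](q | r)), 0
2. ~[](q | r), 0
3. ~[]~[](q | r), 0
4. ~(q | r), 1
5. ~q, 1
6. ~r, 1
7. [](q | r), 2
8. q | r, 2
9. r, 2
Accessibility: 0R0, 0R1, 0R2, 1R1, 2R2
The negation has an open branch (countermodel exists).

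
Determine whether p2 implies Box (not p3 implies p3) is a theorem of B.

No, not valid

Tableau for the negation not (p2 implies Box (not p3 implies p3)):
1. not (p2 implies Box (not p3 implies p3)), w0
2. p2, w0   [neg-implies-rule on 1]
3. not Box (not p3 implies p3), w0   [neg-implies-rule on 1]
4. not (not p3 implies p3), w1   [neg-Box-rule on 3: fresh world w1, w0Rw1]
5. not p3, w1   [neg-implies-rule on 4]
Accessibility: w0Rw0, w0Rw1, w1Rw0, w1Rw1
The negation has an open branch (countermodel exists).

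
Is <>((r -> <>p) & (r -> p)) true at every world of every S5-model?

Tableau for the negation ~<>((r -> <>p) & (r -> p)):
1. ~<>((r -> <>p) & (r -> p)), w0
2. ~((r -> <>p) & (r -> p)), w0
3. ~(r -> p), w0
4. r, w0
5. ~p, w0
Accessibility: w0Rw0
The negation has an open branch (countermodel exists).

Not valid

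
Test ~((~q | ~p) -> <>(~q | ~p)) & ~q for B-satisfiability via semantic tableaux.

No, unsatisfiable

1. ~((~q | ~p) -> <>(~q | ~p)) & ~q, u
2. ~((~q | ~p) -> <>(~q | ~p)), u
3. ~q, u
4. ~q | ~p, u
5. ~<>(~q | ~p), u
6. ~(~q | ~p), u
7. q, u
8. p, u
Accessibility: uRu
Branch closes: q and ~q both at u.
(One branch shown.) All branches close.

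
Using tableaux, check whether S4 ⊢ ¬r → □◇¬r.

Not valid

Tableau for the negation ¬(¬r → □◇¬r):
1. ¬(¬r → □◇¬r), u
2. ¬r, u   [¬→-rule on 1]
3. ¬□◇¬r, u   [¬→-rule on 1]
4. ¬◇¬r, v   [¬□-rule on 3: fresh world v, uRv]
5. r, v   [¬◇-rule on 4 via vRv]
Accessibility: uRu, uRv, vRv
The negation has an open branch (countermodel exists).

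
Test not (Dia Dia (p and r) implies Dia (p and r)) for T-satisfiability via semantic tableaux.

Satisfiable (open branch found)

1. not (Dia Dia (p and r) implies Dia (p and r)), w0
2. Dia Dia (p and r), w0
3. not Dia (p and r), w0
4. not (p and r), w0
5. not r, w0
6. Dia (p and r), w1
7. not (p and r), w1
8. not r, w1
9. p and r, w2
10. p, w2
11. r, w2
Accessibility: w0Rw0, w0Rw1, w1Rw1, w1Rw2, w2Rw2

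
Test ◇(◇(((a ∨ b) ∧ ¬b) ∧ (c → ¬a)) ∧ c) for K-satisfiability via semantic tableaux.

Yes, satisfiable

1. ◇(◇(((a ∨ b) ∧ ¬b) ∧ (c → ¬a)) ∧ c), w0
2. ◇(((a ∨ b) ∧ ¬b) ∧ (c → ¬a)) ∧ c, w1   [◇-rule on 1: fresh world w1, w0Rw1]
3. ◇(((a ∨ b) ∧ ¬b) ∧ (c → ¬a)), w1   [∧-rule on 2]
4. c, w1   [∧-rule on 2]
5. ((a ∨ b) ∧ ¬b) ∧ (c → ¬a), w2   [◇-rule on 3: fresh world w2, w1Rw2]
6. (a ∨ b) ∧ ¬b, w2   [∧-rule on 5]
7. c → ¬a, w2   [∧-rule on 5]
8. a ∨ b, w2   [∧-rule on 6]
9. ¬b, w2   [∧-rule on 6]
10. ¬c, w2   [→-rule on 7 (branches; this branch)]
11. a, w2   [∨-rule on 8 (branches; this branch)]
Accessibility: w0Rw1, w1Rw2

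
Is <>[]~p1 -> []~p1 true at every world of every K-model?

No, not valid

Tableau for the negation ~(<>[]~p1 -> []~p1):
1. ~(<>[]~p1 -> []~p1), w0
2. <>[]~p1, w0
3. ~[]~p1, w0
4. []~p1, w1
5. p1, w2
Accessibility: w0Rw1, w0Rw2
The negation has an open branch (countermodel exists).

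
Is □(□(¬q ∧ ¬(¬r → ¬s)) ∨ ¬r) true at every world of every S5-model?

Tableau for the negation ¬□(□(¬q ∧ ¬(¬r → ¬s)) ∨ ¬r):
1. ¬□(□(¬q ∧ ¬(¬r → ¬s)) ∨ ¬r), 0
2. ¬(□(¬q ∧ ¬(¬r → ¬s)) ∨ ¬r), 1   [¬□-rule on 1: fresh world 1, 0R1]
3. ¬□(¬q ∧ ¬(¬r → ¬s)), 1   [¬∨-rule on 2]
4. r, 1   [¬∨-rule on 2]
5. ¬(¬q ∧ ¬(¬r → ¬s)), 2   [¬□-rule on 3: fresh world 2, 1R2]
6. ¬r → ¬s, 2   [¬∧-rule on 5 (branches; this branch)]
7. ¬s, 2   [→-rule on 6 (branches; this branch)]
Accessibility: 0R0, 0R1, 0R2, 1R0, 1R1, 1R2, 2R0, 2R1, 2R2
The negation has an open branch (countermodel exists).

No, not valid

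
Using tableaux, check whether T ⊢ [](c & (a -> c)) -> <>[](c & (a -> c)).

Tableau for the negation ~([](c & (a -> c)) -> <>[](c & (a -> c))):
1. ~([](c & (a -> c)) -> <>[](c & (a -> c))), u
2. [](c & (a -> c)), u
3. ~<>[](c & (a -> c)), u
4. c & (a -> c), u
5. c, u
6. a -> c, u
7. ~[](c & (a -> c)), u
8. ~(c & (a -> c)), v
9. c & (a -> c), v
10. c, v
11. a -> c, v
12. ~[](c & (a -> c)), v
13. ~(a -> c), v
14. a, v
15. ~c, v
Accessibility: uRu, uRv, vRv
Branch closes: c and ~c both at v.
Every branch of the negation's tableau closes; the branch above is one of them.

Valid in T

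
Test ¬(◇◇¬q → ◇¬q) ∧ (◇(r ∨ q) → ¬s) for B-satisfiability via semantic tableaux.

1. ¬(◇◇¬q → ◇¬q) ∧ (◇(r ∨ q) → ¬s), 0
2. ¬(◇◇¬q → ◇¬q), 0
3. ◇(r ∨ q) → ¬s, 0
4. ◇◇¬q, 0
5. ¬◇¬q, 0
6. q, 0
7. ¬s, 0
8. ◇¬q, 1
9. q, 1
10. ¬q, 2
Accessibility: 0R0, 0R1, 1R0, 1R1, 1R2, 2R1, 2R2

Yes, satisfiable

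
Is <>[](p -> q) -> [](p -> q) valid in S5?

Valid in S5

Tableau for the negation ~(<>[](p -> q) -> [](p -> q)):
1. ~(<>[](p -> q) -> [](p -> q)), 0
2. <>[](p -> q), 0
3. ~[](p -> q), 0
4. [](p -> q), 1
5. p -> q, 0
6. p -> q, 1
7. q, 0
8. q, 1
9. ~(p -> q), 2
10. p, 2
11. ~q, 2
12. p -> q, 2
13. q, 2
Accessibility: 0R0, 0R1, 0R2, 1R0, 1R1, 1R2, 2R0, 2R1, 2R2
Branch closes: q and ~q both at 2.
Every branch of the negation's tableau closes; the branch above is one of them.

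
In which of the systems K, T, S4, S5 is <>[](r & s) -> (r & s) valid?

S5

S4-tableau for the negation ~(<>[](r & s) -> (r & s)):
1. ~(<>[](r & s) -> (r & s)), 0
2. <>[](r & s), 0
3. ~(r & s), 0
4. ~s, 0
5. [](r & s), 1
6. r & s, 1
7. r, 1
8. s, 1
Accessibility: 0R0, 0R1, 1R1
Complete open branch: countermodel on an S4-frame, so not valid in S4, nor in K, T (the same frame is also a K-frame and a T-frame).
S5-tableau for the negation ~(<>[](r & s) -> (r & s)):
1. ~(<>[](r & s) -> (r & s)), 0
2. <>[](r & s), 0
3. ~(r & s), 0
4. ~s, 0
5. [](r & s), 1
6. r & s, 0
7. r, 0
8. s, 0
Accessibility: 0R0, 0R1, 1R0, 1R1
Branch closes: s and ~s both at 0.
Every branch closes (one shown): valid in S5.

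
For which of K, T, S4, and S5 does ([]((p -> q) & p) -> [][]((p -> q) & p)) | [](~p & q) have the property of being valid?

T-tableau for the negation ~(([]((p -> q) & p) -> [][]((p -> q) & p)) | [](~p & q)):
1. ~(([]((p -> q) & p) -> [][]((p -> q) & p)) | [](~p & q)), 0
2. ~([]((p -> q) & p) -> [][]((p -> q) & p)), 0
3. ~[](~p & q), 0
4. []((p -> q) & p), 0
5. ~[][]((p -> q) & p), 0
6. (p -> q) & p, 0
7. p -> q, 0
8. p, 0
9. q, 0
10. ~(~p & q), 1
11. (p -> q) & p, 1
12. p -> q, 1
13. p, 1
14. q, 1
15. ~[]((p -> q) & p), 2
16. (p -> q) & p, 2
17. p -> q, 2
18. p, 2
19. q, 2
20. ~((p -> q) & p), 3
21. ~p, 3
Accessibility: 0R0, 0R1, 0R2, 1R1, 2R2, 2R3, 3R3
Complete open branch: countermodel on a T-frame, so not valid in T, nor in K (the same frame is also a K-frame).
S4-tableau for the negation ~(([]((p -> q) & p) -> [][]((p -> q) & p)) | [](~p & q)):
1. ~(([]((p -> q) & p) -> [][]((p -> q) & p)) | [](~p & q)), 0
2. ~([]((p -> q) & p) -> [][]((p -> q) & p)), 0
3. ~[](~p & q), 0
4. []((p -> q) & p), 0
5. ~[][]((p -> q) & p), 0
6. (p -> q) & p, 0
7. p -> q, 0
8. p, 0
9. q, 0
10. ~(~p & q), 1
11. (p -> q) & p, 1
12. p -> q, 1
13. p, 1
14. q, 1
15. ~[]((p -> q) & p), 2
16. (p -> q) & p, 2
17. p -> q, 2
18. p, 2
19. q, 2
20. ~((p -> q) & p), 3
21. (p -> q) & p, 3
22. p -> q, 3
23. p, 3
24. ~(p -> q), 3
25. ~q, 3
26. q, 3
Accessibility: 0R0, 0R1, 0R2, 0R3, 1R1, 2R2, 2R3, 3R3
Branch closes: q and ~q both at 3.
Every branch closes (one shown): valid in S4, hence also in S5 (every theorem of S4 is a theorem of S5).

S4, S5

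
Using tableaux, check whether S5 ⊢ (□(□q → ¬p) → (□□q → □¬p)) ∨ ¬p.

Yes, valid

Tableau for the negation ¬((□(□q → ¬p) → (□□q → □¬p)) ∨ ¬p):
1. ¬((□(□q → ¬p) → (□□q → □¬p)) ∨ ¬p), u
2. ¬(□(□q → ¬p) → (□□q → □¬p)), u
3. p, u
4. □(□q → ¬p), u
5. ¬(□□q → □¬p), u
6. □□q, u
7. ¬□¬p, u
8. □q → ¬p, u
9. □q, u
10. q, u
11. ¬□q, u
12. p, v
13. □q → ¬p, v
14. □q, v
15. q, v
16. ¬□q, v
17. ¬q, w
18. □q → ¬p, w
19. □q, w
20. q, w
Accessibility: uRu, uRv, uRw, vRu, vRv, vRw, wRu, wRv, wRw
Branch closes: q and ¬q both at w.
All branches of the negation close; one closing branch shown above.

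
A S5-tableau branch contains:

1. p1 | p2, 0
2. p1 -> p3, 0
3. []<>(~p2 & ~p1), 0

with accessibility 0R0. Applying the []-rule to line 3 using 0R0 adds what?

<>(~p2 & ~p1), 0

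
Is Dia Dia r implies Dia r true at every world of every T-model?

Not valid

Tableau for the negation not (Dia Dia r implies Dia r):
1. not (Dia Dia r implies Dia r), w0
2. Dia Dia r, w0
3. not Dia r, w0
4. not r, w0
5. Dia r, w1
6. not r, w1
7. r, w2
Accessibility: w0Rw0, w0Rw1, w1Rw1, w1Rw2, w2Rw2
The negation has an open branch (countermodel exists).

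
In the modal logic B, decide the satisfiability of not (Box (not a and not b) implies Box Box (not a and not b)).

Satisfiable

1. not (Box (not a and not b) implies Box Box (not a and not b)), w0
2. Box (not a and not b), w0   [neg-implies-rule on 1]
3. not Box Box (not a and not b), w0   [neg-implies-rule on 1]
4. not a and not b, w0   [Box-rule on 2 via w0Rw0]
5. not a, w0   [and-rule on 4]
6. not b, w0   [and-rule on 4]
7. not Box (not a and not b), w1   [neg-Box-rule on 3: fresh world w1, w0Rw1]
8. not a and not b, w1   [Box-rule on 2 via w0Rw1]
9. not a, w1   [and-rule on 8]
10. not b, w1   [and-rule on 8]
11. not (not a and not b), w2   [neg-Box-rule on 7: fresh world w2, w1Rw2]
12. b, w2   [neg-and-rule on 11 (branches; this branch)]
Accessibility: w0Rw0, w0Rw1, w1Rw0, w1Rw1, w1Rw2, w2Rw1, w2Rw2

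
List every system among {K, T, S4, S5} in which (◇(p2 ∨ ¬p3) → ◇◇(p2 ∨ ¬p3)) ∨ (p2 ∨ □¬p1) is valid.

T, S4, S5

T-tableau for the negation ¬((◇(p2 ∨ ¬p3) → ◇◇(p2 ∨ ¬p3)) ∨ (p2 ∨ □¬p1)):
1. ¬((◇(p2 ∨ ¬p3) → ◇◇(p2 ∨ ¬p3)) ∨ (p2 ∨ □¬p1)), w0
2. ¬(◇(p2 ∨ ¬p3) → ◇◇(p2 ∨ ¬p3)), w0   [¬∨-rule on 1]
3. ¬(p2 ∨ □¬p1), w0   [¬∨-rule on 1]
4. ◇(p2 ∨ ¬p3), w0   [¬→-rule on 2]
5. ¬◇◇(p2 ∨ ¬p3), w0   [¬→-rule on 2]
6. ¬p2, w0   [¬∨-rule on 3]
7. ¬□¬p1, w0   [¬∨-rule on 3]
8. ¬◇(p2 ∨ ¬p3), w0   [¬◇-rule on 5 via w0Rw0]
9. ¬(p2 ∨ ¬p3), w0   [¬◇-rule on 8 via w0Rw0]
10. p3, w0   [¬∨-rule on 9]
11. p2 ∨ ¬p3, w1   [◇-rule on 4: fresh world w1, w0Rw1]
12. ¬◇(p2 ∨ ¬p3), w1   [¬◇-rule on 5 via w0Rw1]
13. ¬(p2 ∨ ¬p3), w1   [¬◇-rule on 8 via w0Rw1]
14. ¬p2, w1   [¬∨-rule on 13]
15. p3, w1   [¬∨-rule on 13]
16. ¬p3, w1   [∨-rule on 11 (branches; this branch)]
Accessibility: w0Rw0, w0Rw1, w1Rw1
Branch closes: p3 and ¬p3 both at w1.
Every branch closes (one shown): valid in T, hence also in S4, S5 (every theorem of T is a theorem of S4 and S5).
K-tableau for the negation ¬((◇(p2 ∨ ¬p3) → ◇◇(p2 ∨ ¬p3)) ∨ (p2 ∨ □¬p1)):
1. ¬((◇(p2 ∨ ¬p3) → ◇◇(p2 ∨ ¬p3)) ∨ (p2 ∨ □¬p1)), w0
2. ¬(◇(p2 ∨ ¬p3) → ◇◇(p2 ∨ ¬p3)), w0   [¬∨-rule on 1]
3. ¬(p2 ∨ □¬p1), w0   [¬∨-rule on 1]
4. ◇(p2 ∨ ¬p3), w0   [¬→-rule on 2]
5. ¬◇◇(p2 ∨ ¬p3), w0   [¬→-rule on 2]
6. ¬p2, w0   [¬∨-rule on 3]
7. ¬□¬p1, w0   [¬∨-rule on 3]
8. p2 ∨ ¬p3, w1   [◇-rule on 4: fresh world w1, w0Rw1]
9. ¬◇(p2 ∨ ¬p3), w1   [¬◇-rule on 5 via w0Rw1]
10. ¬p3, w1   [∨-rule on 8 (branches; this branch)]
11. p1, w2   [¬□-rule on 7: fresh world w2, w0Rw2]
12. ¬◇(p2 ∨ ¬p3), w2   [¬◇-rule on 5 via w0Rw2]
Accessibility: w0Rw1, w0Rw2
Complete open branch: countermodel on a K-frame, so not valid in K.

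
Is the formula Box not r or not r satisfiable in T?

Satisfiable (open branch found)

1. Box not r or not r, w0
2. not r, w0
Accessibility: w0Rw0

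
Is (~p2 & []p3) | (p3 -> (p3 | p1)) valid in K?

Tableau for the negation ~((~p2 & []p3) | (p3 -> (p3 | p1))):
1. ~((~p2 & []p3) | (p3 -> (p3 | p1))), 0
2. ~(~p2 & []p3), 0
3. ~(p3 -> (p3 | p1)), 0
4. p3, 0
5. ~(p3 | p1), 0
6. ~p3, 0
7. ~p1, 0
Branch closes: p3 and ~p3 both at 0.
All branches of the negation close; one closing branch shown above.

Valid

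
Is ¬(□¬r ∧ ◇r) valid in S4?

Valid

Tableau for the negation □¬r ∧ ◇r:
1. □¬r ∧ ◇r, 0
2. □¬r, 0   [∧-rule on 1]
3. ◇r, 0   [∧-rule on 1]
4. ¬r, 0   [□-rule on 2 via 0R0]
5. r, 1   [◇-rule on 3: fresh world 1, 0R1]
6. ¬r, 1   [□-rule on 2 via 0R1]
Accessibility: 0R0, 0R1, 1R1
Branch closes: r and ¬r both at 1.
All branches of the negation close; one closing branch shown above.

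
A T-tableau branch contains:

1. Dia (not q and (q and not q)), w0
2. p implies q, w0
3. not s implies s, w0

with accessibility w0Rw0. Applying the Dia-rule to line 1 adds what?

a fresh world w1 with w0Rw1, and not q and (q and not q) at w1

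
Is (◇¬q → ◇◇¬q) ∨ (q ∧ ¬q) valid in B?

Tableau for the negation ¬((◇¬q → ◇◇¬q) ∨ (q ∧ ¬q)):
1. ¬((◇¬q → ◇◇¬q) ∨ (q ∧ ¬q)), w0
2. ¬(◇¬q → ◇◇¬q), w0   [¬∨-rule on 1]
3. ¬(q ∧ ¬q), w0   [¬∨-rule on 1]
4. ◇¬q, w0   [¬→-rule on 2]
5. ¬◇◇¬q, w0   [¬→-rule on 2]
6. ¬◇¬q, w0   [¬◇-rule on 5 via w0Rw0]
7. q, w0   [¬◇-rule on 6 via w0Rw0]
8. ¬q, w1   [◇-rule on 4: fresh world w1, w0Rw1]
9. ¬◇¬q, w1   [¬◇-rule on 5 via w0Rw1]
10. q, w1   [¬◇-rule on 6 via w0Rw1]
Accessibility: w0Rw0, w0Rw1, w1Rw0, w1Rw1
Branch closes: q and ¬q both at w1.
Every branch of the negation's tableau closes; the branch above is one of them.

Valid in B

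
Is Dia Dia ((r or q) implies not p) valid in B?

No, not valid

Tableau for the negation not Dia Dia ((r or q) implies not p):
1. not Dia Dia ((r or q) implies not p), u
2. not Dia ((r or q) implies not p), u   [neg-Dia-rule on 1 via uRu]
3. not ((r or q) implies not p), u   [neg-Dia-rule on 2 via uRu]
4. r or q, u   [neg-implies-rule on 3]
5. p, u   [neg-implies-rule on 3]
6. q, u   [or-rule on 4 (branches; this branch)]
Accessibility: uRu
The negation has an open branch (countermodel exists).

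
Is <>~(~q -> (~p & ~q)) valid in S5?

No, not valid

Tableau for the negation ~<>~(~q -> (~p & ~q)):
1. ~<>~(~q -> (~p & ~q)), 0
2. ~q -> (~p & ~q), 0
3. ~p & ~q, 0
4. ~p, 0
5. ~q, 0
Accessibility: 0R0
The negation has an open branch (countermodel exists).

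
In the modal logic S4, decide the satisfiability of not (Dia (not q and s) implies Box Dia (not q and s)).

Yes, satisfiable

1. not (Dia (not q and s) implies Box Dia (not q and s)), w0
2. Dia (not q and s), w0   [neg-implies-rule on 1]
3. not Box Dia (not q and s), w0   [neg-implies-rule on 1]
4. not q and s, w1   [Dia-rule on 2: fresh world w1, w0Rw1]
5. not q, w1   [and-rule on 4]
6. s, w1   [and-rule on 4]
7. not Dia (not q and s), w2   [neg-Box-rule on 3: fresh world w2, w0Rw2]
8. not (not q and s), w2   [neg-Dia-rule on 7 via w2Rw2]
9. not s, w2   [neg-and-rule on 8 (branches; this branch)]
Accessibility: w0Rw0, w0Rw1, w0Rw2, w1Rw1, w2Rw2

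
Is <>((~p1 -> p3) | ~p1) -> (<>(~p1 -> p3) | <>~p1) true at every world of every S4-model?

Yes, valid

Tableau for the negation ~(<>((~p1 -> p3) | ~p1) -> (<>(~p1 -> p3) | <>~p1)):
1. ~(<>((~p1 -> p3) | ~p1) -> (<>(~p1 -> p3) | <>~p1)), 0
2. <>((~p1 -> p3) | ~p1), 0   [~->-rule on 1]
3. ~(<>(~p1 -> p3) | <>~p1), 0   [~->-rule on 1]
4. ~<>(~p1 -> p3), 0   [~|-rule on 3]
5. ~<>~p1, 0   [~|-rule on 3]
6. ~(~p1 -> p3), 0   [~<>-rule on 4 via 0R0]
7. ~p1, 0   [~->-rule on 6]
8. ~p3, 0   [~->-rule on 6]
9. p1, 0   [~<>-rule on 5 via 0R0]
Accessibility: 0R0
Branch closes: p1 and ~p1 both at 0.
Every branch of the negation's tableau closes; the branch above is one of them.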